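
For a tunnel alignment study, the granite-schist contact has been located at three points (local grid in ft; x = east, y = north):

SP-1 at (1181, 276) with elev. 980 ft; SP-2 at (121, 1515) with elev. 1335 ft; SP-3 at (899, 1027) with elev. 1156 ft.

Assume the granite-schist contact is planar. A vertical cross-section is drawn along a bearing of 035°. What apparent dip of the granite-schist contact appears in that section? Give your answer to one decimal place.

5.5°

Let the plane be z = a·x + b·y + c.
SP-2−SP-1: −1060a + 1239b = 355;  SP-3−SP-1: −282a + 751b = 176.
Solving gives a = −0.10868, b = 0.19355.
Unit vector along 035° is (sin 35°, cos 35°) = (0.5736, 0.8192).
Slope in that direction = a·(0.5736) + b·(0.8192) = 0.09621.
Apparent dip = arctan|0.09621| = 5.5° (true dip is 12.5°, so apparent ≤ true as expected).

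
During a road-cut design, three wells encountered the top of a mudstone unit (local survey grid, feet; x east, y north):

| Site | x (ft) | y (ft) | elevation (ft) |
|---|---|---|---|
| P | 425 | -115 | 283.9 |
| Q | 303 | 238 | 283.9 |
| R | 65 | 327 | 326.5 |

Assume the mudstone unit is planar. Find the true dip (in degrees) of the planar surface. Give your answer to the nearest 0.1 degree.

Two edge vectors: P→Q = (-122, 353, 0), P→R = (-360, 442, 42.6).
Normal n = (P→Q) × (P→R) = (15037.8, 5197.2, 73156).
So ∂z/∂x = −n_x/n_z = −0.20556 and ∂z/∂y = −n_y/n_z = −0.07104.
Gradient magnitude |∇z| = √(a² + b²) = √(0.04225 + 0.00505) = 0.21749.
True dip = arctan(0.21749) = 12.3°, dipping toward ENE (azimuth ≈ 071°).

12.3°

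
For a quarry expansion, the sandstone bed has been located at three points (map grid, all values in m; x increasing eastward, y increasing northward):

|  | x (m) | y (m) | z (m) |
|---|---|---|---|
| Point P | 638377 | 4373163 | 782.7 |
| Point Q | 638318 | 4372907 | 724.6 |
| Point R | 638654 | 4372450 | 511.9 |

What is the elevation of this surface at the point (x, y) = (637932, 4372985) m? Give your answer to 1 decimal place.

Let the plane be z = a·x + b·y + c.
Point Q−Point P: −59a − 256b = −58.1;  Point R−Point P: 277a − 713b = −270.8.
Solving gives a = −0.246944122, b = 0.283866028.
Then c = 782.7 − a·638377 − b·4373163 = −1082966.26.
At (637932, 4372985): z = −157533.6 + 1241341.9 − 1082966.26 = 842.1 m.

842.1 m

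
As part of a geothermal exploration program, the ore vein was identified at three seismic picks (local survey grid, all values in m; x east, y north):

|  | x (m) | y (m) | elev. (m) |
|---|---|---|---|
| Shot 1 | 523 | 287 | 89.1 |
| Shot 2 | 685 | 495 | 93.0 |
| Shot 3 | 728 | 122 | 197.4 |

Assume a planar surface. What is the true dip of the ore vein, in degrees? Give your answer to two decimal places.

Two edge vectors: Shot 1→Shot 2 = (162, 208, 3.9), Shot 1→Shot 3 = (205, -165, 108.3).
Normal n = (Shot 1→Shot 2) × (Shot 1→Shot 3) = (23169.9, -16745.1, -69370).
So ∂z/∂x = −n_x/n_z = 0.33400 and ∂z/∂y = −n_y/n_z = −0.24139.
Gradient magnitude |∇z| = √(a² + b²) = √(0.11156 + 0.05827) = 0.41210.
True dip = arctan(0.41210) = 22.40°, dipping toward NW (azimuth ≈ 306°).

22.40°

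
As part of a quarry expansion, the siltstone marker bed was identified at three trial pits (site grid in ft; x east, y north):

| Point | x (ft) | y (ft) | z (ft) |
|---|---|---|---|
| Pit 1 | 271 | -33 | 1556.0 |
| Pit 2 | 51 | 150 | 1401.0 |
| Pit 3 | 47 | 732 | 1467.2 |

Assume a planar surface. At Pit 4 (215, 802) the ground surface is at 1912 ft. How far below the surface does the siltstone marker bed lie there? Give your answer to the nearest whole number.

301 ft

Let the plane be z = a·x + b·y + c.
Pit 2−Pit 1: −220a + 183b = −155;  Pit 3−Pit 1: −224a + 765b = −88.8.
Solving gives a = 0.80376, b = 0.11927.
Then c = 1556 − a·271 − b·-33 = 1342.12.
At (215, 802): z_contact = 172.8 + 95.7 + 1342.12 = 1610.6 ft.
Depth below ground = 1912 − 1610.6 = 301 ft.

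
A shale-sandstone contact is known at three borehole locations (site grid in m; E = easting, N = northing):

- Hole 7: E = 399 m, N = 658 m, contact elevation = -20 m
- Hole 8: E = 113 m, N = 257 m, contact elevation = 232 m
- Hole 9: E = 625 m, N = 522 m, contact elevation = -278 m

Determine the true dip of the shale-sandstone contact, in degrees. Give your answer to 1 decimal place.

47.0°

Two edge vectors: Hole 7→Hole 8 = (-286, -401, 252), Hole 7→Hole 9 = (226, -136, -258).
Normal n = (Hole 7→Hole 8) × (Hole 7→Hole 9) = (137730, -16836, 129522).
So ∂z/∂E = −n_x/n_z = −1.06337 and ∂z/∂N = −n_y/n_z = 0.12999.
Gradient magnitude |∇z| = √(a² + b²) = √(1.13076 + 0.01690) = 1.07129.
True dip = arctan(1.07129) = 47.0°, dipping toward E (azimuth ≈ 097°).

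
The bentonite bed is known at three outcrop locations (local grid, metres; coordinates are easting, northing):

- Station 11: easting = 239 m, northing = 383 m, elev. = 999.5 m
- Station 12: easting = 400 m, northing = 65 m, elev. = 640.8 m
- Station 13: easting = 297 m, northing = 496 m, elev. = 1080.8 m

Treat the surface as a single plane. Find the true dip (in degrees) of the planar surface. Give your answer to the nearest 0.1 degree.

45.2°

Let the plane be z = a·easting + b·northing + c.
Station 12−Station 11: 161a − 318b = −358.7;  Station 13−Station 11: 58a + 113b = 81.3.
Solving gives a = −0.40068, b = 0.92513.
Gradient magnitude |∇z| = √(a² + b²) = √(0.16054 + 0.85586) = 1.00817.
True dip = arctan(1.00817) = 45.2°, dipping toward SSE (azimuth ≈ 157°).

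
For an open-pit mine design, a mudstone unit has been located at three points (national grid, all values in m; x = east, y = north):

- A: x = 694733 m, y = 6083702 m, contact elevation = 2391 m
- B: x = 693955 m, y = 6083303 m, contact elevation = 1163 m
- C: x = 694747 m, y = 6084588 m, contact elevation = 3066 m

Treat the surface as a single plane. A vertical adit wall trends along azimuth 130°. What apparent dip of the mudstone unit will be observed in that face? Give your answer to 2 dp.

Two edge vectors: A→B = (-778, -399, -1228), A→C = (14, 886, 675).
Normal n = (A→B) × (A→C) = (818683, 507958, -683722).
So ∂z/∂x = −n_x/n_z = 1.19739 and ∂z/∂y = −n_y/n_z = 0.74293.
Unit vector along 130° is (sin 130°, cos 130°) = (0.7660, -0.6428).
Slope in that direction = a·(0.7660) + b·(-0.6428) = 0.43971.
Apparent dip = arctan|0.43971| = 23.74° (true dip is 54.6°, so apparent ≤ true as expected).

23.74°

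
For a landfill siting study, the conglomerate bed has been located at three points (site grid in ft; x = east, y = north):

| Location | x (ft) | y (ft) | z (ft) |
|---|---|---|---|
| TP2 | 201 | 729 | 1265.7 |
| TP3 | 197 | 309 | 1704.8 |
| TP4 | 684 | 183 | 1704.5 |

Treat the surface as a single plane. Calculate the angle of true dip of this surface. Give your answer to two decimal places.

47.13°

Two edge vectors: TP2→TP3 = (-4, -420, 439.1), TP2→TP4 = (483, -546, 438.8).
Normal n = (TP2→TP3) × (TP2→TP4) = (55452.6, 213840.5, 205044).
So ∂z/∂x = −n_x/n_z = −0.27044 and ∂z/∂y = −n_y/n_z = −1.04290.
Gradient magnitude |∇z| = √(a² + b²) = √(0.07314 + 1.08764) = 1.07740.
True dip = arctan(1.07740) = 47.13°, dipping toward NNE (azimuth ≈ 015°).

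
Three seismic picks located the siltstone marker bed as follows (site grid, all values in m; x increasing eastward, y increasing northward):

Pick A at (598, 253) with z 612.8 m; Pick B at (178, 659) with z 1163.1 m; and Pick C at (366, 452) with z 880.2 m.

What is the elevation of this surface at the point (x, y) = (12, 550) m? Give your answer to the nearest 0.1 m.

990.5 m

Two edge vectors: Pick A→Pick B = (-420, 406, 550.3), Pick A→Pick C = (-232, 199, 267.4).
Normal n = (Pick A→Pick B) × (Pick A→Pick C) = (-945.3, -15361.6, 10612).
So ∂z/∂x = −n_x/n_z = 0.08908 and ∂z/∂y = −n_y/n_z = 1.44757.
Intercept c from Pick A: 612.8 − 53.27 − 366.23 = 193.30.
At (12, 550): z = 1.1 + 796.2 + 193.30 = 990.5 m.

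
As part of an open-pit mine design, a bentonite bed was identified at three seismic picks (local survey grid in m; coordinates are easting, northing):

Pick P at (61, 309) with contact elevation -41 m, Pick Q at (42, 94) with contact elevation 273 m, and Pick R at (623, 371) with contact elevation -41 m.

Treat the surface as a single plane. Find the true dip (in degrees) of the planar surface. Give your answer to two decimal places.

56.02°

Let the plane be z = a·easting + b·northing + c.
Pick Q−Pick P: −19a − 215b = 314;  Pick R−Pick P: 562a + 62b = 0.
Solving gives a = 0.16271, b = −1.47484.
Gradient magnitude |∇z| = √(a² + b²) = √(0.02647 + 2.17516) = 1.48379.
True dip = arctan(1.48379) = 56.02°, dipping toward N (azimuth ≈ 354°).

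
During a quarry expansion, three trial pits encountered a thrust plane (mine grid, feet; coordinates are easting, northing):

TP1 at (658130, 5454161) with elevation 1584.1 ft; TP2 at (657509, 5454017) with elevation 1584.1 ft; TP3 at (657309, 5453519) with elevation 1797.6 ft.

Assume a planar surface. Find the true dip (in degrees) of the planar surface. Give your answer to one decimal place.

Two edge vectors: TP1→TP2 = (-621, -144, 0), TP1→TP3 = (-821, -642, 213.5).
Normal n = (TP1→TP2) × (TP1→TP3) = (-30744, 132583.5, 280458).
So ∂z/∂easting = −n_x/n_z = 0.10962 and ∂z/∂northing = −n_y/n_z = −0.47274.
Gradient magnitude |∇z| = √(a² + b²) = √(0.01202 + 0.22348) = 0.48528.
True dip = arctan(0.48528) = 25.9°, dipping toward NNW (azimuth ≈ 347°).

25.9°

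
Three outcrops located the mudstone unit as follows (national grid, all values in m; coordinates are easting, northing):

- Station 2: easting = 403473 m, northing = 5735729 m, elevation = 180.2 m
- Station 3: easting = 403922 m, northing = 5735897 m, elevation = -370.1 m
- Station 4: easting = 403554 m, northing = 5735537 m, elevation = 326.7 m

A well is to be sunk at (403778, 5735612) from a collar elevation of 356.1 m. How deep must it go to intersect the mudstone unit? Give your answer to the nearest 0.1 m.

Two edge vectors: Station 2→Station 3 = (449, 168, -550.3), Station 2→Station 4 = (81, -192, 146.5).
Normal n = (Station 2→Station 3) × (Station 2→Station 4) = (-81045.6, -110352.8, -99816).
So ∂z/∂easting = −n_x/n_z = −0.811949988 and ∂z/∂northing = −n_y/n_z = −1.105562235.
Intercept c from Station 2: 180.2 + 327599.90 + 6341205.37 = 6668985.47.
At (403778, 5735612): z_contact = −327847.54 − 6341076.02 + 6668985.47 = 61.91 m.
Depth below ground = 356.1 − 61.91 = 294.2 m.

294.2 m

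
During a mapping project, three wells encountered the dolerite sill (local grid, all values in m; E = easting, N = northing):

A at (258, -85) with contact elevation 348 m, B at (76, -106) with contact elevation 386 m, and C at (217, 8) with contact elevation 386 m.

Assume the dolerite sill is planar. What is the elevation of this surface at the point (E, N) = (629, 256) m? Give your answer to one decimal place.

360.4 m

Two edge vectors: A→B = (-182, -21, 38), A→C = (-41, 93, 38).
Normal n = (A→B) × (A→C) = (-4332, 5358, -17787).
So ∂z/∂E = −n_x/n_z = −0.24355 and ∂z/∂N = −n_y/n_z = 0.30123.
Intercept c from A: 348 + 62.84 + 25.60 = 436.44.
At (629, 256): z = −153.2 + 77.1 + 436.44 = 360.4 m.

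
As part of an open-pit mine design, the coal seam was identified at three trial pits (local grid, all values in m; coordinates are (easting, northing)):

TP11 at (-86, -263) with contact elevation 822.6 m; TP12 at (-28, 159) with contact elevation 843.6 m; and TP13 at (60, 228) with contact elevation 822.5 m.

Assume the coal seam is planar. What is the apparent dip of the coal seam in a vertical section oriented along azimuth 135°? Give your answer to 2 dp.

15.99°

Let the plane be z = a·E + b·N + c.
TP12−TP11: 58a + 422b = 21;  TP13−TP11: 146a + 491b = −0.1.
Solving gives a = −0.31246, b = 0.09271.
Unit vector along 135° is (sin 135°, cos 135°) = (0.7071, -0.7071).
Slope in that direction = a·(0.7071) + b·(-0.7071) = −0.28650.
Apparent dip = arctan|0.28650| = 15.99° (true dip is 18.1°, so apparent ≤ true as expected).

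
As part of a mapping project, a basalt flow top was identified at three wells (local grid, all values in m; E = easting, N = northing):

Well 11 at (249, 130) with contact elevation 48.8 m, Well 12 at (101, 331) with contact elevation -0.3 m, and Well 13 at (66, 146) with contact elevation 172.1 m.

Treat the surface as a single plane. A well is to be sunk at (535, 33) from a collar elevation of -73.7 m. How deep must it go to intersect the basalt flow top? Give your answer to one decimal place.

Two edge vectors: Well 11→Well 12 = (-148, 201, -49.1), Well 11→Well 13 = (-183, 16, 123.3).
Normal n = (Well 11→Well 12) × (Well 11→Well 13) = (25568.9, 27233.7, 34415).
So ∂z/∂E = −n_x/n_z = −0.74296 and ∂z/∂N = −n_y/n_z = −0.79133.
Intercept c from Well 11: 48.8 + 185.00 + 102.87 = 336.67.
At (535, 33): z_contact = −397.48 − 26.11 + 336.67 = -86.93 m.
Depth below ground = -73.7 − (-86.93) = 13.2 m.

13.2 m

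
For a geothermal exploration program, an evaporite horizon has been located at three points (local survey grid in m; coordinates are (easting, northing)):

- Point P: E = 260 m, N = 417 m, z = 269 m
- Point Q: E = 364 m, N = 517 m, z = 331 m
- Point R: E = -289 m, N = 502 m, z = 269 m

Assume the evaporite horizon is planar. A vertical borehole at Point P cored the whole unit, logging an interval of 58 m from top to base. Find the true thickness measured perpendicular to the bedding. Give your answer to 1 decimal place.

51.0 m

Two edge vectors: Point P→Point Q = (104, 100, 62), Point P→Point R = (-549, 85, 0).
Normal n = (Point P→Point Q) × (Point P→Point R) = (-5270, -34038, 63740).
So ∂z/∂E = −n_x/n_z = 0.08268 and ∂z/∂N = −n_y/n_z = 0.53401.
|∇z| = √(a²+b²) = 0.54038, so dip δ = arctan(0.54038) = 28.39°.
True thickness = vertical thickness × cos δ = 58 × cos 28.39° = 51.0 m.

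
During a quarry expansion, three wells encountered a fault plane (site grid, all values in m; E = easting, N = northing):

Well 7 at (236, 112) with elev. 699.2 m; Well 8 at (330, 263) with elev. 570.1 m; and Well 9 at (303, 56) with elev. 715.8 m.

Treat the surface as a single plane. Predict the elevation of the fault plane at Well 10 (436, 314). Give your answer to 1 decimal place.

503.7 m

Two edge vectors: Well 7→Well 8 = (94, 151, -129.1), Well 7→Well 9 = (67, -56, 16.6).
Normal n = (Well 7→Well 8) × (Well 7→Well 9) = (-4723, -10210.1, -15381).
So ∂z/∂E = −n_x/n_z = −0.30707 and ∂z/∂N = −n_y/n_z = −0.66381.
Intercept c from Well 7: 699.2 + 72.47 + 74.35 = 846.01.
At (436, 314): z = −133.9 − 208.4 + 846.01 = 503.7 m.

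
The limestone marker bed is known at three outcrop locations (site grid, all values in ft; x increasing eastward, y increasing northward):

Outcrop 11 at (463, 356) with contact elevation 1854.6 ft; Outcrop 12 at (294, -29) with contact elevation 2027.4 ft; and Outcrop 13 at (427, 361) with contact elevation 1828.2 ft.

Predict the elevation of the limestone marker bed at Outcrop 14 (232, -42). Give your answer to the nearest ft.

Let the plane be z = a·x + b·y + c.
Outcrop 12−Outcrop 11: −169a − 385b = 172.8;  Outcrop 13−Outcrop 11: −36a + 5b = −26.4.
Solving gives a = 0.63244, b = −0.72645.
Then c = 1854.6 − a·463 − b·356 = 1820.40.
At (232, -42): z = 146.7 + 30.5 + 1820.40 = 1997.6 ft.

1998 ft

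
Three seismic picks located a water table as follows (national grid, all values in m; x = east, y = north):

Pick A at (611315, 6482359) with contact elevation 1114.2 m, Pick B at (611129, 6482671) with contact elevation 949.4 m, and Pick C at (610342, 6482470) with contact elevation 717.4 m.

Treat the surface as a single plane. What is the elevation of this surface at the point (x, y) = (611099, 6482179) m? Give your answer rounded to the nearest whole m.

1089 m

Two edge vectors: Pick A→Pick B = (-186, 312, -164.8), Pick A→Pick C = (-973, 111, -396.8).
Normal n = (Pick A→Pick B) × (Pick A→Pick C) = (-105508.8, 86545.6, 282930).
So ∂z/∂x = −n_x/n_z = 0.37291486 and ∂z/∂y = −n_y/n_z = −0.30589050.
Intercept c from Pick A: 1114.2 − 227968.44 + 1982892.05 = 1756037.81.
At (611099, 6482179): z = 227887.9 − 1982837.0 + 1756037.81 = 1088.7 m.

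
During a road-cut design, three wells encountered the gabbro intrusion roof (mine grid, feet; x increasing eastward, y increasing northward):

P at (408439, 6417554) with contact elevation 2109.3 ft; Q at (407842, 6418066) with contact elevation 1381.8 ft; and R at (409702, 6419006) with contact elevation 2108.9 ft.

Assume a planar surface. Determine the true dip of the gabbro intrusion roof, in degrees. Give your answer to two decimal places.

Two edge vectors: P→Q = (-597, 512, -727.5), P→R = (1263, 1452, -0.4).
Normal n = (P→Q) × (P→R) = (1056125.2, -919071.3, -1513500).
So ∂z/∂x = −n_x/n_z = 0.69780 and ∂z/∂y = −n_y/n_z = −0.60725.
Gradient magnitude |∇z| = √(a² + b²) = √(0.48693 + 0.36875) = 0.92503.
True dip = arctan(0.92503) = 42.77°, dipping toward NW (azimuth ≈ 311°).

42.77°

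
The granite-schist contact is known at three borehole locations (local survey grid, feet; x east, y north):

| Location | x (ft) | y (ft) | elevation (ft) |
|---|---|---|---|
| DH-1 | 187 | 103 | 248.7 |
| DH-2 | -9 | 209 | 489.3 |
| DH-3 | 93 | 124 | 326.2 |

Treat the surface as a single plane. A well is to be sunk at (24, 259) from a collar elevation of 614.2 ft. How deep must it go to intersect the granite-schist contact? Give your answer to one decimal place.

Two edge vectors: DH-1→DH-2 = (-196, 106, 240.6), DH-1→DH-3 = (-94, 21, 77.5).
Normal n = (DH-1→DH-2) × (DH-1→DH-3) = (3162.4, -7426.4, 5848).
So ∂z/∂x = −n_x/n_z = −0.54077 and ∂z/∂y = −n_y/n_z = 1.26990.
Intercept c from DH-1: 248.7 + 101.12 − 130.80 = 219.02.
At (24, 259): z_contact = −12.98 + 328.91 + 219.02 = 534.95 ft.
Depth below ground = 614.2 − 534.95 = 79.3 ft.

79.3 ft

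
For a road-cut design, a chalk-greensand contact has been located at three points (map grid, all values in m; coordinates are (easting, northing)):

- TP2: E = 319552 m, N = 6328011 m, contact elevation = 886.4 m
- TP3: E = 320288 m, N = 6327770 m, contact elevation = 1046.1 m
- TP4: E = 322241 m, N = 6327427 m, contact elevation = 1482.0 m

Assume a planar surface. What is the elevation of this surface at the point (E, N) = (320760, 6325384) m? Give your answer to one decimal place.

1057.2 m

Two edge vectors: TP2→TP3 = (736, -241, 159.7), TP2→TP4 = (2689, -584, 595.6).
Normal n = (TP2→TP3) × (TP2→TP4) = (-50274.8, -8928.3, 218225).
So ∂z/∂E = −n_x/n_z = 0.230380571 and ∂z/∂N = −n_y/n_z = 0.040913278.
Intercept c from TP2: 886.4 − 73618.57 − 258899.67 = −331631.84.
At (320760, 6325384): z = 73896.9 + 258792.2 − 331631.84 = 1057.2 m.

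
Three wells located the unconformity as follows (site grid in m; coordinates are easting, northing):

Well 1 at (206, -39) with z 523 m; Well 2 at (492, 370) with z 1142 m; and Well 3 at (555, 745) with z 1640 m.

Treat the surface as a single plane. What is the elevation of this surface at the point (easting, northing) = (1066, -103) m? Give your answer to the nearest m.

Two edge vectors: Well 1→Well 2 = (286, 409, 619), Well 1→Well 3 = (349, 784, 1117).
Normal n = (Well 1→Well 2) × (Well 1→Well 3) = (-28443, -103431, 81483).
So ∂z/∂easting = −n_x/n_z = 0.34907 and ∂z/∂northing = −n_y/n_z = 1.26936.
Intercept c from Well 1: 523 − 71.91 + 49.50 = 500.60.
At (1066, -103): z = 372.1 − 130.7 + 500.60 = 742.0 m.

742 m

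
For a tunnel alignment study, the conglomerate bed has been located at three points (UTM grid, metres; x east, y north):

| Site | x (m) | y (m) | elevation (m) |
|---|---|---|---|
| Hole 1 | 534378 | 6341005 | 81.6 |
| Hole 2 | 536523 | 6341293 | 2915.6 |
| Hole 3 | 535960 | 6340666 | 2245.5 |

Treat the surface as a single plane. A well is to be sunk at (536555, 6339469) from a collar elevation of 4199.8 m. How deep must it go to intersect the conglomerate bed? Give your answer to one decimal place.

Two edge vectors: Hole 1→Hole 2 = (2145, 288, 2834), Hole 1→Hole 3 = (1582, -339, 2163.9).
Normal n = (Hole 1→Hole 2) × (Hole 1→Hole 3) = (1583929.2, -158177.5, -1182771).
So ∂z/∂x = −n_x/n_z = 1.339168106 and ∂z/∂y = −n_y/n_z = −0.133734679.
Intercept c from Hole 1: 81.6 − 715621.97 + 848012.27 = 132471.89.
At (536555, 6339469): z_contact = 718537.34 − 847806.85 + 132471.89 = 3202.39 m.
Depth below ground = 4199.8 − 3202.39 = 997.4 m.

997.4 m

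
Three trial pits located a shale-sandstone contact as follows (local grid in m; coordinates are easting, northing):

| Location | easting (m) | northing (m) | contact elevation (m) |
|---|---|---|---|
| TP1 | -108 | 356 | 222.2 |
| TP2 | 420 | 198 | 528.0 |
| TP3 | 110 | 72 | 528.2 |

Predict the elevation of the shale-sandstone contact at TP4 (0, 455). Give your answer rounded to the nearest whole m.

Two edge vectors: TP1→TP2 = (528, -158, 305.8), TP1→TP3 = (218, -284, 306).
Normal n = (TP1→TP2) × (TP1→TP3) = (38499.2, -94903.6, -115508).
So ∂z/∂easting = −n_x/n_z = 0.33330 and ∂z/∂northing = −n_y/n_z = −0.82162.
Intercept c from TP1: 222.2 + 36.00 + 292.50 = 550.69.
At (0, 455): z = 0.0 − 373.8 + 550.69 = 176.9 m.

177 m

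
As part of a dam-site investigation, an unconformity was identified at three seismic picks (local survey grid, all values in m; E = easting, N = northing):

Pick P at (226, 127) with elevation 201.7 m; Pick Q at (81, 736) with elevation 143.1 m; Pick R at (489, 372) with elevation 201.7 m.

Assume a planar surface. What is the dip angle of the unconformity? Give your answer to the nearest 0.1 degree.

Two edge vectors: Pick P→Pick Q = (-145, 609, -58.6), Pick P→Pick R = (263, 245, 0).
Normal n = (Pick P→Pick Q) × (Pick P→Pick R) = (14357, -15411.8, -195692).
So ∂z/∂E = −n_x/n_z = 0.07337 and ∂z/∂N = −n_y/n_z = −0.07876.
Gradient magnitude |∇z| = √(a² + b²) = √(0.00538 + 0.00620) = 0.10763.
True dip = arctan(0.10763) = 6.1°, dipping toward NW (azimuth ≈ 317°).

6.1°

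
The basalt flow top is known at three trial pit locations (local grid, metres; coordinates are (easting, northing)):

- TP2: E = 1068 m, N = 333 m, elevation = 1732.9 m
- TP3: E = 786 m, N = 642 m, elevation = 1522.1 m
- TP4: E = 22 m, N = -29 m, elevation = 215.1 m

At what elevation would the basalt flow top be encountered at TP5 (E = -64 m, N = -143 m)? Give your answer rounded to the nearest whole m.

Two edge vectors: TP2→TP3 = (-282, 309, -210.8), TP2→TP4 = (-1046, -362, -1517.8).
Normal n = (TP2→TP3) × (TP2→TP4) = (-545309.8, -207522.8, 425298).
So ∂z/∂E = −n_x/n_z = 1.28218 and ∂z/∂N = −n_y/n_z = 0.48795.
Intercept c from TP2: 1732.9 − 1369.37 − 162.49 = 201.04.
At (-64, -143): z = −82.1 − 69.8 + 201.04 = 49.2 m.

49 m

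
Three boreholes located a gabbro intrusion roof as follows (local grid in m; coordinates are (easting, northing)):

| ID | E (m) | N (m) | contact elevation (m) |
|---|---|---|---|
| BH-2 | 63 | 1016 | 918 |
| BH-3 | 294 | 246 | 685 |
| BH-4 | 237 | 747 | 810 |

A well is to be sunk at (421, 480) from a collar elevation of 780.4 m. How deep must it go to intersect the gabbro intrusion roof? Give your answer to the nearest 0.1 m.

Let the plane be z = a·E + b·N + c.
BH-3−BH-2: 231a − 770b = −233;  BH-4−BH-2: 174a − 269b = −108.
Solving gives a = −0.285116, b = 0.217063.
Then c = 918 − a·63 − b·1016 = 715.43.
At (421, 480): z_contact = −120.03 + 104.19 + 715.43 = 699.58 m.
Depth below ground = 780.4 − 699.58 = 80.8 m.

80.8 m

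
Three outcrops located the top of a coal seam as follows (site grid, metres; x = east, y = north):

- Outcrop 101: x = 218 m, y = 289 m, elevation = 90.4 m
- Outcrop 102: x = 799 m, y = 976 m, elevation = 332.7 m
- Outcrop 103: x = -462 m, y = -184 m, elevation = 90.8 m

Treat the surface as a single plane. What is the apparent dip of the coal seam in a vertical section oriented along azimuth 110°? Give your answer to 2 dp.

Let the plane be z = a·x + b·y + c.
Outcrop 102−Outcrop 101: 581a + 687b = 242.3;  Outcrop 103−Outcrop 101: −680a − 473b = 0.4.
Solving gives a = −0.59727, b = 0.85781.
Unit vector along 110° is (sin 110°, cos 110°) = (0.9397, -0.3420).
Slope in that direction = a·(0.9397) + b·(-0.3420) = −0.85464.
Apparent dip = arctan|0.85464| = 40.52° (true dip is 46.3°, so apparent ≤ true as expected).

40.52°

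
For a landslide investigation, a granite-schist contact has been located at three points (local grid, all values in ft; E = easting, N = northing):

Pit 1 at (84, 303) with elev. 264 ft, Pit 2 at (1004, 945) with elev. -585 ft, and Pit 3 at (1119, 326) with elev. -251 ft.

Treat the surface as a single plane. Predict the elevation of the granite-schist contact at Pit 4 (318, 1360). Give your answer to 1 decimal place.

-514.5 ft

Two edge vectors: Pit 1→Pit 2 = (920, 642, -849), Pit 1→Pit 3 = (1035, 23, -515).
Normal n = (Pit 1→Pit 2) × (Pit 1→Pit 3) = (-311103, -404915, -643310).
So ∂z/∂E = −n_x/n_z = −0.483597 and ∂z/∂N = −n_y/n_z = −0.629424.
Intercept c from Pit 1: 264 + 40.62 + 190.72 = 495.34.
At (318, 1360): z = −153.8 − 856.0 + 495.34 = -514.5 ft.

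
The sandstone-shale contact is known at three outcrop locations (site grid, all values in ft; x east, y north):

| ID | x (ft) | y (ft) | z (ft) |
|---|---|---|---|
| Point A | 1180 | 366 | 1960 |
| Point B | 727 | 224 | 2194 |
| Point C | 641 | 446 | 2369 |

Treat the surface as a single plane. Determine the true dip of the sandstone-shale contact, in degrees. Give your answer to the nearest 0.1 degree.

Let the plane be z = a·x + b·y + c.
Point B−Point A: −453a − 142b = 234;  Point C−Point A: −539a + 80b = 409.
Solving gives a = −0.68097, b = 0.52449.
Gradient magnitude |∇z| = √(a² + b²) = √(0.46371 + 0.27509) = 0.85954.
True dip = arctan(0.85954) = 40.7°, dipping toward SE (azimuth ≈ 128°).

40.7°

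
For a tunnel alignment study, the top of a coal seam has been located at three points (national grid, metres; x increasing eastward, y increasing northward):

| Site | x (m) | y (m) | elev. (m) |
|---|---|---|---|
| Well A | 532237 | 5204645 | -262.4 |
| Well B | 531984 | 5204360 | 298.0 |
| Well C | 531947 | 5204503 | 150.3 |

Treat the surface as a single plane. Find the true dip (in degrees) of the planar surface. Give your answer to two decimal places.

56.07°

Two edge vectors: Well A→Well B = (-253, -285, 560.4), Well A→Well C = (-290, -142, 412.7).
Normal n = (Well A→Well B) × (Well A→Well C) = (-38042.7, -58102.9, -46724).
So ∂z/∂x = −n_x/n_z = −0.81420 and ∂z/∂y = −n_y/n_z = −1.24353.
Gradient magnitude |∇z| = √(a² + b²) = √(0.66292 + 1.54638) = 1.48637.
True dip = arctan(1.48637) = 56.07°, dipping toward NNE (azimuth ≈ 033°).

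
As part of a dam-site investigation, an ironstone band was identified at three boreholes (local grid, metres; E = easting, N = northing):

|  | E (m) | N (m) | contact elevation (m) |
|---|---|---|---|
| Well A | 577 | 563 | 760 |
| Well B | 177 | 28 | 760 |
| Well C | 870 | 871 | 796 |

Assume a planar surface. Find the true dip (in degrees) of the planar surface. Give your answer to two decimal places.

Let the plane be z = a·E + b·N + c.
Well B−Well A: −400a − 535b = 0;  Well C−Well A: 293a + 308b = 36.
Solving gives a = 0.57398, b = −0.42915.
Gradient magnitude |∇z| = √(a² + b²) = √(0.32946 + 0.18417) = 0.71667.
True dip = arctan(0.71667) = 35.63°, dipping toward NW (azimuth ≈ 307°).

35.63°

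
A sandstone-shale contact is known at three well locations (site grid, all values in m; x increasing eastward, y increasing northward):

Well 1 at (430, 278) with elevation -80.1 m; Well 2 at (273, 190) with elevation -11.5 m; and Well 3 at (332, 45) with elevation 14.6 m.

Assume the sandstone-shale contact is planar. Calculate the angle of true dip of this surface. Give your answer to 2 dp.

21.79°

Two edge vectors: Well 1→Well 2 = (-157, -88, 68.6), Well 1→Well 3 = (-98, -233, 94.7).
Normal n = (Well 1→Well 2) × (Well 1→Well 3) = (7650.2, 8145.1, 27957).
So ∂z/∂x = −n_x/n_z = −0.27364 and ∂z/∂y = −n_y/n_z = −0.29134.
Gradient magnitude |∇z| = √(a² + b²) = √(0.07488 + 0.08488) = 0.39970.
True dip = arctan(0.39970) = 21.79°, dipping toward NE (azimuth ≈ 043°).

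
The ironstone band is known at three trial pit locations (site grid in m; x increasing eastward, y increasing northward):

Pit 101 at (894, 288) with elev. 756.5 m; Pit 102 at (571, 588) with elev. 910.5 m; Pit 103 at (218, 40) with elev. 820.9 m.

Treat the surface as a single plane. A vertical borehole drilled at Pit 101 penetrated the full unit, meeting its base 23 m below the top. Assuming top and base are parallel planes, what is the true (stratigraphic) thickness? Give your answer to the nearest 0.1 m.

21.7 m

Let the plane be z = a·x + b·y + c.
Pit 102−Pit 101: −323a + 300b = 154;  Pit 103−Pit 101: −676a − 248b = 64.4.
Solving gives a = −0.20329, b = 0.29446.
|∇z| = √(a²+b²) = 0.35782, so dip δ = arctan(0.35782) = 19.69°.
True thickness = vertical thickness × cos δ = 23 × cos 19.69° = 21.7 m.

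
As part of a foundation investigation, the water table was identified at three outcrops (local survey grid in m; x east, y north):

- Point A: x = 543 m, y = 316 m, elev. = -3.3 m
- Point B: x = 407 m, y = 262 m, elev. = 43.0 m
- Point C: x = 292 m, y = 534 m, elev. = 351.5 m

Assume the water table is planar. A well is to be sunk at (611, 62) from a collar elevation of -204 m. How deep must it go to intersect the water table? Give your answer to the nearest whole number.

Two edge vectors: Point A→Point B = (-136, -54, 46.3), Point A→Point C = (-251, 218, 354.8).
Normal n = (Point A→Point B) × (Point A→Point C) = (-29252.6, 36631.5, -43202).
So ∂z/∂x = −n_x/n_z = −0.67711 and ∂z/∂y = −n_y/n_z = 0.84791.
Intercept c from Point A: -3.3 + 367.67 − 267.94 = 96.43.
At (611, 62): z_contact = −413.7 + 52.6 + 96.43 = -264.7 m.
Depth below ground = -204 − (-264.7) = 61 m.

61 m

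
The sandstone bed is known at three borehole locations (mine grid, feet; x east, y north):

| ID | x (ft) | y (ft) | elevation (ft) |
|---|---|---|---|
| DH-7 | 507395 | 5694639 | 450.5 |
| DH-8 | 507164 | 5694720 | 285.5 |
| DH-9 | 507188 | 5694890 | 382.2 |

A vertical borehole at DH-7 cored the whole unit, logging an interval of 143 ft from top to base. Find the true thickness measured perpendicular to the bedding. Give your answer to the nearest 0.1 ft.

102.2 ft

Let the plane be z = a·x + b·y + c.
DH-8−DH-7: −231a + 81b = −165;  DH-9−DH-7: −207a + 251b = −68.3.
Solving gives a = 0.87064, b = 0.44591.
|∇z| = √(a²+b²) = 0.97819, so dip δ = arctan(0.97819) = 44.37°.
True thickness = vertical thickness × cos δ = 143 × cos 44.37° = 102.2 ft.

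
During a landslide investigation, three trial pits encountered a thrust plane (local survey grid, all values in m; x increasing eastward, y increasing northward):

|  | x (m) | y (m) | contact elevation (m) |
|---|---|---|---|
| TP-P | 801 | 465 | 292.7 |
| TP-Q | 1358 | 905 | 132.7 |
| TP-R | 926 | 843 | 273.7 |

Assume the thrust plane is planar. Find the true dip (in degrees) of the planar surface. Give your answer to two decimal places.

18.80°

Let the plane be z = a·x + b·y + c.
TP-Q−TP-P: 557a + 440b = −160;  TP-R−TP-P: 125a + 378b = −19.
Solving gives a = −0.33508, b = 0.06054.
Gradient magnitude |∇z| = √(a² + b²) = √(0.11228 + 0.00367) = 0.34050.
True dip = arctan(0.34050) = 18.80°, dipping toward E (azimuth ≈ 100°).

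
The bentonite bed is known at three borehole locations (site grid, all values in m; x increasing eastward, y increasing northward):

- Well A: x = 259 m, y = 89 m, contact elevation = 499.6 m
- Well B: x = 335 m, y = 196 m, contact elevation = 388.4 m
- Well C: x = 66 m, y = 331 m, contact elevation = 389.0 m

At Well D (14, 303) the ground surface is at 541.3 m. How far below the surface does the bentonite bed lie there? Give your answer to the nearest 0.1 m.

Let the plane be z = a·x + b·y + c.
Well B−Well A: 76a + 107b = −111.2;  Well C−Well A: −193a + 242b = −110.6.
Solving gives a = −0.38614, b = −0.76498.
Then c = 499.6 − a·259 − b·89 = 667.69.
At (14, 303): z_contact = −5.41 − 231.79 + 667.69 = 430.50 m.
Depth below ground = 541.3 − 430.50 = 110.8 m.

110.8 m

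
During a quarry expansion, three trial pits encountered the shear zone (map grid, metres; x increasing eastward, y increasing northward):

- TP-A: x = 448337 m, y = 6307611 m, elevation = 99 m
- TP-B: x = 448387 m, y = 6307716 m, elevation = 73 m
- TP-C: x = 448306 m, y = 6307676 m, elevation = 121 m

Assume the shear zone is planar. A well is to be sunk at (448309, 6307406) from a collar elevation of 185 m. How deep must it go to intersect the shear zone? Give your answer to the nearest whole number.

Two edge vectors: TP-A→TP-B = (50, 105, -26), TP-A→TP-C = (-31, 65, 22).
Normal n = (TP-A→TP-B) × (TP-A→TP-C) = (4000, -294, 6505).
So ∂z/∂x = −n_x/n_z = −0.61491161 and ∂z/∂y = −n_y/n_z = 0.04519600.
Intercept c from TP-A: 99 + 275687.62 − 285078.81 = −9292.18.
At (448309, 6307406): z_contact = −275670.4 + 285069.5 − 9292.18 = 107.0 m.
Depth below ground = 185 − 107.0 = 78 m.

78 m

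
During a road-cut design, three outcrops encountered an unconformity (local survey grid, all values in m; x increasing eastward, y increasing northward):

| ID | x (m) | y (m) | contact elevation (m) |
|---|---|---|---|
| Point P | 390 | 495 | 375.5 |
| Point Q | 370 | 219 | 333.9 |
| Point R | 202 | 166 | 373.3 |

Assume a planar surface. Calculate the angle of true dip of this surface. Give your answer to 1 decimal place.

Let the plane be z = a·x + b·y + c.
Point Q−Point P: −20a − 276b = −41.6;  Point R−Point P: −188a − 329b = −2.2.
Solving gives a = −0.28867, b = 0.17164.
Gradient magnitude |∇z| = √(a² + b²) = √(0.08333 + 0.02946) = 0.33585.
True dip = arctan(0.33585) = 18.6°, dipping toward ESE (azimuth ≈ 121°).

18.6°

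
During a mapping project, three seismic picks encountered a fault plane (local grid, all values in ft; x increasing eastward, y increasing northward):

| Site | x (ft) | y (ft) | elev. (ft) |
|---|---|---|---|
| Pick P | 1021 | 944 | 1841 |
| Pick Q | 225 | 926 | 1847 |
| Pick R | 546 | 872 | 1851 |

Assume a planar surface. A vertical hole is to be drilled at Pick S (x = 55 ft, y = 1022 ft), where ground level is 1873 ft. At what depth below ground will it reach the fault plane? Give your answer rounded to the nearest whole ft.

35 ft

Let the plane be z = a·x + b·y + c.
Pick Q−Pick P: −796a − 18b = 6;  Pick R−Pick P: −475a − 72b = 10.
Solving gives a = −0.00517, b = −0.10479.
Then c = 1841 − a·1021 − b·944 = 1945.20.
At (55, 1022): z_contact = −0.3 − 107.1 + 1945.20 = 1837.8 ft.
Depth below ground = 1873 − 1837.8 = 35 ft.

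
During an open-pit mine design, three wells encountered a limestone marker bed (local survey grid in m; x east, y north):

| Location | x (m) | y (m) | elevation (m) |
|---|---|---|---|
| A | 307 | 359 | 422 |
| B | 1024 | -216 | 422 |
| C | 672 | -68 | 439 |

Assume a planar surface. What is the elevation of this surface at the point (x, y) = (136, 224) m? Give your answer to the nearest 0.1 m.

456.5 m

Let the plane be z = a·x + b·y + c.
B−A: 717a − 575b = 0;  C−A: 365a − 427b = 17.
Solving gives a = −0.101523, b = −0.126594.
Then c = 422 − a·307 − b·359 = 498.61.
At (136, 224): z = −13.8 − 28.4 + 498.61 = 456.5 m.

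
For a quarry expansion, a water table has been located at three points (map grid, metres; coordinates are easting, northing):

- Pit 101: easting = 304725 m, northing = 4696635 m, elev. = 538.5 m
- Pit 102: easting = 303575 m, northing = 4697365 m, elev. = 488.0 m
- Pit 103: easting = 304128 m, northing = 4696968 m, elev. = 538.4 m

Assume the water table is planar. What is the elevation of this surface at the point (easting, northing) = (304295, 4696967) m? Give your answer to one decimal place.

Let the plane be z = a·easting + b·northing + c.
Pit 102−Pit 101: −1150a + 730b = −50.5;  Pit 103−Pit 101: −597a + 333b = −0.1.
Solving gives a = −0.316751797, b = −0.568170639.
Then c = 538.5 − a·304725 − b·4696635 = 2765550.80.
At (304295, 4696967): z = −96386.0 − 2668678.7 + 2765550.80 = 486.1 m.

486.1 m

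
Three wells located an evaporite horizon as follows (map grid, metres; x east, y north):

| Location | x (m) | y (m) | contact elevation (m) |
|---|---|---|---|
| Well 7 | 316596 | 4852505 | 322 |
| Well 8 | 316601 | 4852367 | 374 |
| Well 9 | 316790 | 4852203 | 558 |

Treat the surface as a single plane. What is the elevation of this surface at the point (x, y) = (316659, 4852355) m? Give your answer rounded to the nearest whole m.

417 m

Let the plane be z = a·x + b·y + c.
Well 8−Well 7: 5a − 138b = 52;  Well 9−Well 7: 194a − 302b = 236.
Solving gives a = 0.66756393, b = −0.35262450.
Then c = 322 − a·316596 − b·4852505 = 1500086.06.
At (316659, 4852355): z = 211390.1 − 1711059.2 + 1500086.06 = 417.0 m.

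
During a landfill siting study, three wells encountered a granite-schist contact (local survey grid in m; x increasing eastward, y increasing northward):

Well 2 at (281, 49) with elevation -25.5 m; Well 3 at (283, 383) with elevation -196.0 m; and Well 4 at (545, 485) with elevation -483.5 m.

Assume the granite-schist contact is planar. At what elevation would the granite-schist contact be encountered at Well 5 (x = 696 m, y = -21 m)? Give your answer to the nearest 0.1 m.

-363.9 m

Two edge vectors: Well 2→Well 3 = (2, 334, -170.5), Well 2→Well 4 = (264, 436, -458).
Normal n = (Well 2→Well 3) × (Well 2→Well 4) = (-78634, -44096, -87304).
So ∂z/∂x = −n_x/n_z = −0.90069 and ∂z/∂y = −n_y/n_z = −0.50509.
Intercept c from Well 2: -25.5 + 253.09 + 24.75 = 252.34.
At (696, -21): z = −626.9 + 10.6 + 252.34 = -363.9 m.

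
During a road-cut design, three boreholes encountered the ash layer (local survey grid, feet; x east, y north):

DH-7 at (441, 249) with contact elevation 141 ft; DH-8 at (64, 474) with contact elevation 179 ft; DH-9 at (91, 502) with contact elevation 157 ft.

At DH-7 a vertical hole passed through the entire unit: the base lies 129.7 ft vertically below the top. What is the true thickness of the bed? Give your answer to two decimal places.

112.81 ft

Two edge vectors: DH-7→DH-8 = (-377, 225, 38), DH-7→DH-9 = (-350, 253, 16).
Normal n = (DH-7→DH-8) × (DH-7→DH-9) = (-6014, -7268, -16631).
So ∂z/∂x = −n_x/n_z = −0.36161 and ∂z/∂y = −n_y/n_z = −0.43702.
|∇z| = √(a²+b²) = 0.56723, so dip δ = arctan(0.56723) = 29.56°.
True thickness = vertical thickness × cos δ = 129.7 × cos 29.56° = 112.81 ft.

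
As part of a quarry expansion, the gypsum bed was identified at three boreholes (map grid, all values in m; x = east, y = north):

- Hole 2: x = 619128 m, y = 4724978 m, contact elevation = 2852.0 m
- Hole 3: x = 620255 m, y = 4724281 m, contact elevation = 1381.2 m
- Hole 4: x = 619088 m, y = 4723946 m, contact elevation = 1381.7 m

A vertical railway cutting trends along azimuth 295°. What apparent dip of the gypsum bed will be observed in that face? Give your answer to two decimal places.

Two edge vectors: Hole 2→Hole 3 = (1127, -697, -1470.8), Hole 2→Hole 4 = (-40, -1032, -1470.3).
Normal n = (Hole 2→Hole 3) × (Hole 2→Hole 4) = (-493066.5, 1715860.1, -1190944).
So ∂z/∂x = −n_x/n_z = −0.41401 and ∂z/∂y = −n_y/n_z = 1.44076.
Unit vector along 295° is (sin 295°, cos 295°) = (-0.9063, 0.4226).
Slope in that direction = a·(-0.9063) + b·(0.4226) = 0.98411.
Apparent dip = arctan|0.98411| = 44.54° (true dip is 56.3°, so apparent ≤ true as expected).

44.54°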